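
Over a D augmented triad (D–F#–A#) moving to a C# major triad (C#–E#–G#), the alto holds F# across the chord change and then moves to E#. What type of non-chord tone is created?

The harmony at that moment is C# major triad (C#, E#, G#); F# is not a chord tone.
It is held over (the same pitch as the preceding F#) and left by step down to E#.
Held over from the previous chord and resolving down by step — a suspension.

F# is a suspension.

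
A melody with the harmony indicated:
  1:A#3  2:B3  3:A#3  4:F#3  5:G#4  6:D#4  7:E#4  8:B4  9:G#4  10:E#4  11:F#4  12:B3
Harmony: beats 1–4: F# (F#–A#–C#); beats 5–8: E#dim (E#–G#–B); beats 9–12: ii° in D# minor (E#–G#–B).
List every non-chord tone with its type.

B3 (beat 2) — neighbor tone; D#4 (beat 6) — appoggiatura; F#4 (beat 11) — escape tone.

The harmony at that moment is F# major triad (F#, A#, C#); B3 is not a chord tone.
It is approached by step up from A#3 and left by step down to A#3.
Step away and step back to the same note — a neighbor tone (upper neighbor).
The harmony at that moment is E# diminished triad (E#, G#, B); D#4 is not a chord tone.
It is approached by leap down from G#4 and left by step up to E#4.
Leap in, step out — an appoggiatura.
The harmony at that moment is E# diminished triad (E#, G#, B); F#4 is not a chord tone.
It is approached by step up from E#4 and left by leap down to B3.
Step in, leap out — an escape tone.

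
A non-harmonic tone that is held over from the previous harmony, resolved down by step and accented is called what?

Approach: by preparation — the pitch is first a chord tone, then held (tied or repeated) while the harmony changes under it. Departure: down by step. Metric position: strong.
A prepared dissonance that resolves downward by step — a suspension. (The same figure resolving upward would be a retardation.)

Suspension.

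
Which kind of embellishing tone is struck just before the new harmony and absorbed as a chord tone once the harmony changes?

Anticipation.

Approach: ahead of the chord change (typically by step), so it is dissonant against the current harmony. Departure: none — the same pitch is restated or held and is a chord tone of the new harmony.
Dissonant first, consonant once the harmony catches up: the note simply arrives early — an anticipation. (The reverse timing, consonant first and dissonant after the change, would be a suspension or retardation.)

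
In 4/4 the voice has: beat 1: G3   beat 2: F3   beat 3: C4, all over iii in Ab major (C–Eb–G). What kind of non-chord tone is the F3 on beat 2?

Escape tone.

The harmony at that moment is C minor triad (C, Eb, G); F3 is not a chord tone.
It is approached by step down from G3 and left by leap up to C4.
Step in, leap out, on a weak beat — an escape tone.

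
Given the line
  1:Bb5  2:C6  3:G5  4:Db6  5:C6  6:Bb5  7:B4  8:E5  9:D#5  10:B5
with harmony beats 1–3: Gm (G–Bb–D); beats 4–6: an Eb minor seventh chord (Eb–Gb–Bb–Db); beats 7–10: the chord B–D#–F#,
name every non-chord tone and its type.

The harmony at that moment is G minor triad (G, Bb, D); C6 is not a chord tone.
It is approached by step up from Bb5 and left by leap down to G5.
Step in, leap out — an escape tone.
The harmony at that moment is Eb minor seventh chord (Eb, Gb, Bb, Db); C6 is not a chord tone.
It is approached by step down from Db6 and left by step down to Bb5.
Step in, step out in the same direction — a passing tone.
The harmony at that moment is B major triad (B, D#, F#); E5 is not a chord tone.
It is approached by leap up from B4 and left by step down to D#5.
Leap in, step out — an appoggiatura.

C6 (beat 2) — escape tone; C6 (beat 5) — passing tone; E5 (beat 8) — appoggiatura.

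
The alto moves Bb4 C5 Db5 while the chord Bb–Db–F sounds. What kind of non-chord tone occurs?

The harmony at that moment is Bb minor triad (Bb, Db, F); C5 is not a chord tone.
It is approached by step up from Bb4 and left by step up to Db5.
Step in, step out in the same direction — a passing tone.

C5 is a passing tone.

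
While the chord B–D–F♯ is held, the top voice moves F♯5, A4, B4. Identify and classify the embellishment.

The harmony at that moment is B minor triad (B, D, F♯); A4 is not a chord tone.
It is approached by leap down from F♯5 and left by step up to B4.
Leap in, step out — an appoggiatura.

A4 is an appoggiatura.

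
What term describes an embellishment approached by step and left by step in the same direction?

Approach: by step. Departure: by step, continuing in the same direction.
Stepwise on both sides with no change of direction means the note fills in the space between two different chord tones — a passing tone. (Had it turned back to its starting note it would be a neighbor tone instead.)

Passing tone.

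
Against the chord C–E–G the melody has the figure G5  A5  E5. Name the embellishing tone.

The harmony at that moment is C major triad (C, E, G); A5 is not a chord tone.
It is approached by step up from G5 and left by leap down to E5.
Step in, leap out — an escape tone.

A5 is an escape tone.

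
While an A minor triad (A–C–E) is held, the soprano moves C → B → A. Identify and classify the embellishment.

The harmony at that moment is A minor triad (A, C, E); B is not a chord tone.
It is approached by step down from C and left by step down to A.
Step in, step out in the same direction — a passing tone.

B is a passing tone.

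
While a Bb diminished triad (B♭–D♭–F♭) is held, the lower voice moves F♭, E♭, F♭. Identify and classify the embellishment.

E♭ is a neighbor tone.

The harmony at that moment is B♭ diminished triad (B♭, D♭, F♭); E♭ is not a chord tone.
It is approached by step down from F♭ and left by step up to F♭.
Step away and step back to the same note — a neighbor tone (lower neighbor).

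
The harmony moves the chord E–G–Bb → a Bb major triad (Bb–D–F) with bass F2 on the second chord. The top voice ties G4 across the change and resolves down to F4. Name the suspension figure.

9–8 suspension.

At the second chord the bass is F2. The suspended G4 lies a ninth above the bass; after resolving down by step to F4, the interval above the bass becomes an octave.
Suspension figures are named by those two intervals: 9–8.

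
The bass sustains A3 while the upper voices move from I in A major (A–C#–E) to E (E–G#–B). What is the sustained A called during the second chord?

The harmony at that moment is E major triad (E, G#, B); A3 is not a chord tone.
It is held over (the same pitch as the preceding A3) and then sustained as the same pitch into the next harmony.
Sustained through a change of harmony — a pedal tone.

Pedal tone (pedal point).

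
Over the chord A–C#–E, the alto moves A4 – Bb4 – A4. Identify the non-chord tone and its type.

Bb4 is a neighbor tone.

The harmony at that moment is A major triad (A, C#, E); Bb4 is not a chord tone.
It is approached by step up from A4 and left by step down to A4.
Step away and step back to the same note — a neighbor tone (upper neighbor).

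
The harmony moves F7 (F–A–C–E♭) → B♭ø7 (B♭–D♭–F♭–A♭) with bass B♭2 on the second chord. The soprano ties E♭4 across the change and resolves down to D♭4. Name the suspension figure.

At the second chord the bass is B♭2. The suspended E♭4 lies a fourth above the bass; after resolving down by step to D♭4, the interval above the bass becomes a third.
Suspension figures are named by those two intervals: 4–3.

4–3 suspension.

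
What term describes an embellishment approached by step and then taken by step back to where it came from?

Approach: by step. Departure: by step in the opposite direction, back to the starting pitch.
Stepwise on both sides but reversing to return to the same chord tone — a neighbor tone. (Had it continued onward in the same direction it would be a passing tone instead.)

Neighbor tone.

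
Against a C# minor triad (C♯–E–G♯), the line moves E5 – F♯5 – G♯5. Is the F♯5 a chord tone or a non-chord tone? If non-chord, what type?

The harmony at that moment is C♯ minor triad (C♯, E, G♯); F♯5 is not a chord tone.
It is approached by step up from E5 and left by step up to G♯5.
Step in, step out in the same direction — a passing tone.

Non-chord tone — a passing tone.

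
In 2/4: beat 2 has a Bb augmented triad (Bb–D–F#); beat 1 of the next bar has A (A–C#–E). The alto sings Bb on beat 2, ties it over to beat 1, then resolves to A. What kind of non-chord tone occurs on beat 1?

Suspension.

The harmony at that moment is A major triad (A, C#, E); Bb is not a chord tone.
It is held over (the same pitch as the preceding Bb) and left by step down to A.
Held over from the previous chord and resolving down by step — a suspension.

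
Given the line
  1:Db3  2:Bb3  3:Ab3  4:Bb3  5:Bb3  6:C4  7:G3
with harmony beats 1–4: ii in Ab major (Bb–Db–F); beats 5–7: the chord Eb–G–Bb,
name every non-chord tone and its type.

Ab3 (beat 3) — neighbor tone; C4 (beat 6) — escape tone.

The harmony at that moment is Bb minor triad (Bb, Db, F); Ab3 is not a chord tone.
It is approached by step down from Bb3 and left by step up to Bb3.
Step away and step back to the same note — a neighbor tone (lower neighbor).
The harmony at that moment is Eb major triad (Eb, G, Bb); C4 is not a chord tone.
It is approached by step up from Bb3 and left by leap down to G3.
Step in, leap out — an escape tone.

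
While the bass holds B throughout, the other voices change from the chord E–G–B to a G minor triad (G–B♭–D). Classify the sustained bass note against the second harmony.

The harmony at that moment is G minor triad (G, B♭, D); B is not a chord tone.
It is held over (the same pitch as the preceding B) and then sustained as the same pitch into the next harmony.
Sustained through a change of harmony — a pedal tone.

Pedal tone (pedal point).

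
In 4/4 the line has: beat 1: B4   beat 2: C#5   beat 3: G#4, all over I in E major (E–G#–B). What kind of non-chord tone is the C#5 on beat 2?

Escape tone.

The harmony at that moment is E major triad (E, G#, B); C#5 is not a chord tone.
It is approached by step up from B4 and left by leap down to G#4.
Step in, leap out, on a weak beat — an escape tone.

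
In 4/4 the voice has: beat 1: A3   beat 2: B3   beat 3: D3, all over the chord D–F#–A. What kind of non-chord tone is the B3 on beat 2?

The harmony at that moment is D major triad (D, F#, A); B3 is not a chord tone.
It is approached by step up from A3 and left by leap down to D3.
Step in, leap out, on a weak beat — an escape tone.

Escape tone.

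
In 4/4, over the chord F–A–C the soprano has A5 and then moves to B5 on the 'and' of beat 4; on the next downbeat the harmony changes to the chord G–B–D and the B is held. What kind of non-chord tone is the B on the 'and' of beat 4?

The harmony at that moment is F major triad (F, A, C); B5 is not a chord tone.
It is approached by step up from A5 and then sustained as the same pitch into the next harmony.
Arriving early and becoming a chord tone when the harmony changes — an anticipation.

Anticipation.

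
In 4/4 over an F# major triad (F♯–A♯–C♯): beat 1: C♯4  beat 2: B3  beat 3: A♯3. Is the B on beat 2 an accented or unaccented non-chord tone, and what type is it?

The harmony at that moment is F♯ major triad (F♯, A♯, C♯); B3 is not a chord tone.
It is approached by step down from C♯4 and left by step down to A♯3.
Step in, step out in the same direction — a passing tone.
It falls on a weak beat, so it is unaccented.

Unaccented passing tone.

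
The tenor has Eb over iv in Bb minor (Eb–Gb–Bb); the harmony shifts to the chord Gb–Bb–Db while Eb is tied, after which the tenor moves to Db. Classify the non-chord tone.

Eb is a suspension.

The harmony at that moment is Gb major triad (Gb, Bb, Db); Eb is not a chord tone.
It is held over (the same pitch as the preceding Eb) and left by step down to Db.
Held over from the previous chord and resolving down by step — a suspension.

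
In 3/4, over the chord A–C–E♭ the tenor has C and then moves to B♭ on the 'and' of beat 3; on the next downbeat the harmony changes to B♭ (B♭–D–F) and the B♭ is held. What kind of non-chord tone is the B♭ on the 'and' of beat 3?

Anticipation.

The harmony at that moment is A diminished triad (A, C, E♭); B♭ is not a chord tone.
It is approached by step down from C and then sustained as the same pitch into the next harmony.
Arriving early and becoming a chord tone when the harmony changes — an anticipation.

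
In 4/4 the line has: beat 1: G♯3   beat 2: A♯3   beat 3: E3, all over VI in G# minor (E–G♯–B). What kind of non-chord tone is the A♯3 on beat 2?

Escape tone.

The harmony at that moment is E major triad (E, G♯, B); A♯3 is not a chord tone.
It is approached by step up from G♯3 and left by leap down to E3.
Step in, leap out, on a weak beat — an escape tone.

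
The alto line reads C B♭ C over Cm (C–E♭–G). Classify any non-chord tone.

B♭ is a neighbor tone.

The harmony at that moment is C minor triad (C, E♭, G); B♭ is not a chord tone.
It is approached by step down from C and left by step up to C.
Step away and step back to the same note — a neighbor tone (lower neighbor).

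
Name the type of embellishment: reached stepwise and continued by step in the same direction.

Passing tone.

Approach: by step. Departure: by step, continuing in the same direction.
Stepwise on both sides with no change of direction means the note fills in the space between two different chord tones — a passing tone. (Had it turned back to its starting note it would be a neighbor tone instead.)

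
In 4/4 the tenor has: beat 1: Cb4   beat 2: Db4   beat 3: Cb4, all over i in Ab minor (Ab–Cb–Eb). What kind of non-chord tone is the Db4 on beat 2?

Upper neighbor tone.

The harmony at that moment is Ab minor triad (Ab, Cb, Eb); Db4 is not a chord tone.
It is approached by step up from Cb4 and left by step down to Cb4.
Step away and step back to the same note — a neighbor tone (upper neighbor).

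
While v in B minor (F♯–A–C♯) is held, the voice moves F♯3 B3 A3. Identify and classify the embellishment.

B3 is an appoggiatura.

The harmony at that moment is F♯ minor triad (F♯, A, C♯); B3 is not a chord tone.
It is approached by leap up from F♯3 and left by step down to A3.
Leap in, step out — an appoggiatura.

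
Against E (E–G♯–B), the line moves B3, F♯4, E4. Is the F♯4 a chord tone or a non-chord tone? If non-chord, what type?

Non-chord tone — an appoggiatura.

The harmony at that moment is E major triad (E, G♯, B); F♯4 is not a chord tone.
It is approached by leap up from B3 and left by step down to E4.
Leap in, step out — an appoggiatura.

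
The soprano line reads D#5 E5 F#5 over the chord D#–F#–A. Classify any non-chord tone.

E5 is a passing tone.

The harmony at that moment is D# diminished triad (D#, F#, A); E5 is not a chord tone.
It is approached by step up from D#5 and left by step up to F#5.
Step in, step out in the same direction — a passing tone.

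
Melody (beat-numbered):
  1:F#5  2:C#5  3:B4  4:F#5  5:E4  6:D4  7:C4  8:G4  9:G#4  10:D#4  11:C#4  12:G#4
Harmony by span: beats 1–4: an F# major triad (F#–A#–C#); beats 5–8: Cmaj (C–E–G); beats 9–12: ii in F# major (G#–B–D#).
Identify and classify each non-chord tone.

The harmony at that moment is F# major triad (F#, A#, C#); B4 is not a chord tone.
It is approached by step down from C#5 and left by leap up to F#5.
Step in, leap out — an escape tone.
The harmony at that moment is C major triad (C, E, G); D4 is not a chord tone.
It is approached by step down from E4 and left by step down to C4.
Step in, step out in the same direction — a passing tone.
The harmony at that moment is G# minor triad (G#, B, D#); C#4 is not a chord tone.
It is approached by step down from D#4 and left by leap up to G#4.
Step in, leap out — an escape tone.

B4 (beat 3) — escape tone; D4 (beat 6) — passing tone; C#4 (beat 11) — escape tone.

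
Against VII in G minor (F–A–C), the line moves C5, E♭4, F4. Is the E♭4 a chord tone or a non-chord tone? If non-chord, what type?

The harmony at that moment is F major triad (F, A, C); E♭4 is not a chord tone.
It is approached by leap down from C5 and left by step up to F4.
Leap in, step out — an appoggiatura.

Non-chord tone — an appoggiatura.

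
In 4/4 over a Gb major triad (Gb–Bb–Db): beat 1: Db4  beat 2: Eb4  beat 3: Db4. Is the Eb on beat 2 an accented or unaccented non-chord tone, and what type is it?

The harmony at that moment is Gb major triad (Gb, Bb, Db); Eb4 is not a chord tone.
It is approached by step up from Db4 and left by step down to Db4.
Step away and step back to the same note — a neighbor tone (upper neighbor).
It falls on a weak beat, so it is unaccented.

Unaccented neighbor tone.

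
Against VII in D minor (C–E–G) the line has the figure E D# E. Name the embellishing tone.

D# is a neighbor tone.

The harmony at that moment is C major triad (C, E, G); D# is not a chord tone.
It is approached by step down from E and left by step up to E.
Step away and step back to the same note — a neighbor tone (lower neighbor).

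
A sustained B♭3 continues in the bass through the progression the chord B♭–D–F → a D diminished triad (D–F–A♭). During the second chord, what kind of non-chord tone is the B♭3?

Pedal tone (pedal point).

The harmony at that moment is D diminished triad (D, F, A♭); B♭3 is not a chord tone.
It is held over (the same pitch as the preceding B♭3) and then sustained as the same pitch into the next harmony.
Sustained through a change of harmony — a pedal tone.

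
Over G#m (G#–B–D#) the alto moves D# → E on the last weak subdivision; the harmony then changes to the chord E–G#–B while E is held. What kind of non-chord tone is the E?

E is an anticipation.

The harmony at that moment is G# minor triad (G#, B, D#); E is not a chord tone.
It is approached by step up from D# and then sustained as the same pitch into the next harmony.
Arriving early and becoming a chord tone when the harmony changes — an anticipation.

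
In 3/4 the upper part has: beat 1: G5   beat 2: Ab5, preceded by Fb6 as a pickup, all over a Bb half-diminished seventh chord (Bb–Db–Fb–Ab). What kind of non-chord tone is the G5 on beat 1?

Appoggiatura.

The harmony at that moment is Bb half-diminished seventh chord (Bb, Db, Fb, Ab); G5 is not a chord tone.
It is approached by leap down from Fb6 and left by step up to Ab5.
Leap in, step out, metrically accented — an appoggiatura.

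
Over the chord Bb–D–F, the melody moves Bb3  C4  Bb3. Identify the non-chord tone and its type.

The harmony at that moment is Bb major triad (Bb, D, F); C4 is not a chord tone.
It is approached by step up from Bb3 and left by step down to Bb3.
Step away and step back to the same note — a neighbor tone (upper neighbor).

C4 is a neighbor tone.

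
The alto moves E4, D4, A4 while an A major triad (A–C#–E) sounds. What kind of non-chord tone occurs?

The harmony at that moment is A major triad (A, C#, E); D4 is not a chord tone.
It is approached by step down from E4 and left by leap up to A4.
Step in, leap out — an escape tone.

D4 is an escape tone.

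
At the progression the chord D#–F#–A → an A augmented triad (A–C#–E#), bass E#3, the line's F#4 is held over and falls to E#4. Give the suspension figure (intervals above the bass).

At the second chord the bass is E#3. The suspended F#4 lies a ninth above the bass; after resolving down by step to E#4, the interval above the bass becomes an octave.
Suspension figures are named by those two intervals: 9–8.

9–8 suspension.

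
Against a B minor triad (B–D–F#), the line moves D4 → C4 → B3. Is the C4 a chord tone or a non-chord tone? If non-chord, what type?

Non-chord tone — a passing tone.

The harmony at that moment is B minor triad (B, D, F#); C4 is not a chord tone.
It is approached by step down from D4 and left by step down to B3.
Step in, step out in the same direction — a passing tone.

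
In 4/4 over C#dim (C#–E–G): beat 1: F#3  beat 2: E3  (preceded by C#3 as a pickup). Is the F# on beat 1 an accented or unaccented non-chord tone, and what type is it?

The harmony at that moment is C# diminished triad (C#, E, G); F#3 is not a chord tone.
It is approached by leap up from C#3 and left by step down to E3.
Leap in, step out — an appoggiatura.
It falls on the downbeat, so it is accented.

Accented appoggiatura.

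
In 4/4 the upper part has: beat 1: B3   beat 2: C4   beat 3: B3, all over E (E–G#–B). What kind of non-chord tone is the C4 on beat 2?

The harmony at that moment is E major triad (E, G#, B); C4 is not a chord tone.
It is approached by step up from B3 and left by step down to B3.
Step away and step back to the same note — a neighbor tone (upper neighbor).

Upper neighbor tone.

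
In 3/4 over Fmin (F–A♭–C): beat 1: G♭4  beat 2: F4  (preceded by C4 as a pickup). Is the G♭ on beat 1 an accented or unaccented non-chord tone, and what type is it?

Accented appoggiatura.

The harmony at that moment is F minor triad (F, A♭, C); G♭4 is not a chord tone.
It is approached by leap up from C4 and left by step down to F4.
Leap in, step out — an appoggiatura.
It falls on the downbeat, so it is accented.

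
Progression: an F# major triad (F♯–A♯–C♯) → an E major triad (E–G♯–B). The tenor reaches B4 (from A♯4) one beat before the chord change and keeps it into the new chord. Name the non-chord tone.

B4 is an anticipation.

The harmony at that moment is F♯ major triad (F♯, A♯, C♯); B4 is not a chord tone.
It is approached by step up from A♯4 and then sustained as the same pitch into the next harmony.
Arriving early and becoming a chord tone when the harmony changes — an anticipation.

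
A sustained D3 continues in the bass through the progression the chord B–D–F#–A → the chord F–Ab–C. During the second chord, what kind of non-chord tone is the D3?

Pedal tone (pedal point).

The harmony at that moment is F minor triad (F, Ab, C); D3 is not a chord tone.
It is held over (the same pitch as the preceding D3) and then sustained as the same pitch into the next harmony.
Sustained through a change of harmony — a pedal tone.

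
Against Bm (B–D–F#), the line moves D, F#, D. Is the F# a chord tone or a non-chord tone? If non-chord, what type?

Chord tone (the fifth of B minor triad).

B minor triad contains B, D, F#; F# is the fifth, so it is a chord tone.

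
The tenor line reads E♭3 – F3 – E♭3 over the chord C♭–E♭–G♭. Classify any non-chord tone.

The harmony at that moment is C♭ major triad (C♭, E♭, G♭); F3 is not a chord tone.
It is approached by step up from E♭3 and left by step down to E♭3.
Step away and step back to the same note — a neighbor tone (upper neighbor).

F3 is a neighbor tone.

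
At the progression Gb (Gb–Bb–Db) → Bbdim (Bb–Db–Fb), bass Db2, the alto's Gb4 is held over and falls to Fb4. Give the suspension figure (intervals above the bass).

4–3 suspension.

At the second chord the bass is Db2. The suspended Gb4 lies a fourth above the bass; after resolving down by step to Fb4, the interval above the bass becomes a third.
Suspension figures are named by those two intervals: 4–3.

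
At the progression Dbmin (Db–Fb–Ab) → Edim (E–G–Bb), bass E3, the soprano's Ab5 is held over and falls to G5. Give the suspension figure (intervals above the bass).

4–3 suspension.

At the second chord the bass is E3. The suspended Ab5 lies a fourth above the bass; after resolving down by step to G5, the interval above the bass becomes a third.
Suspension figures are named by those two intervals: 4–3.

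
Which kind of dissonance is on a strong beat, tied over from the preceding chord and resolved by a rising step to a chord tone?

Approach: by preparation — the pitch is first a chord tone, then held (tied or repeated) while the harmony changes under it. Departure: up by step. Metric position: strong.
A prepared dissonance that resolves upward by step — a retardation. (The same figure resolving downward would be a suspension.)

Retardation.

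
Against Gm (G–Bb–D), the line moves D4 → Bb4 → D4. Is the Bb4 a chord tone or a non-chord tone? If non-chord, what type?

Chord tone (the third of G minor triad).

G minor triad contains G, Bb, D; Bb is the third, so it is a chord tone.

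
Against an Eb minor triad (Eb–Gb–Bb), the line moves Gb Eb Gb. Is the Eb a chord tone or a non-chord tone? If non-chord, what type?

Chord tone (the root of Eb minor triad).

Eb minor triad contains Eb, Gb, Bb; Eb is the root, so it is a chord tone.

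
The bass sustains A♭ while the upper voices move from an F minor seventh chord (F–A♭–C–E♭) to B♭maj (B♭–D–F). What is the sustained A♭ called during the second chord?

The harmony at that moment is B♭ major triad (B♭, D, F); A♭ is not a chord tone.
It is held over (the same pitch as the preceding A♭) and then sustained as the same pitch into the next harmony.
Sustained through a change of harmony — a pedal tone.

Pedal tone (pedal point).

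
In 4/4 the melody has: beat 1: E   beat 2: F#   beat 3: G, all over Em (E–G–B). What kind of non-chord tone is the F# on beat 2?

Passing tone.

The harmony at that moment is E minor triad (E, G, B); F# is not a chord tone.
It is approached by step up from E and left by step up to G.
Step in, step out in the same direction — a passing tone.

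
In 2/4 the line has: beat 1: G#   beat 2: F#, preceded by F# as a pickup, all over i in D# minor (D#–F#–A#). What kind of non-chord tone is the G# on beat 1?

The harmony at that moment is D# minor triad (D#, F#, A#); G# is not a chord tone.
It is approached by step up from F# and left by step down to F#.
Step away and step back to the same note — a neighbor tone (upper neighbor).

Upper neighbor tone.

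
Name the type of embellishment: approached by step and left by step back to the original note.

Approach: by step. Departure: by step in the opposite direction, back to the starting pitch.
Stepwise on both sides but reversing to return to the same chord tone — a neighbor tone. (Had it continued onward in the same direction it would be a passing tone instead.)

Neighbor tone.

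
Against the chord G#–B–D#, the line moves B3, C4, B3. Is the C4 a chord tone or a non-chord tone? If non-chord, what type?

The harmony at that moment is G# minor triad (G#, B, D#); C4 is not a chord tone.
It is approached by step up from B3 and left by step down to B3.
Step away and step back to the same note — a neighbor tone (upper neighbor).

Non-chord tone — a neighbor tone.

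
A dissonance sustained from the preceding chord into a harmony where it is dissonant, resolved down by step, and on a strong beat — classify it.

Suspension.

Approach: by preparation — the pitch is first a chord tone, then held (tied or repeated) while the harmony changes under it. Departure: down by step. Metric position: strong.
A prepared dissonance that resolves downward by step — a suspension. (The same figure resolving upward would be a retardation.)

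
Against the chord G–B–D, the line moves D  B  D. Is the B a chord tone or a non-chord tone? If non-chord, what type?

Chord tone (the third of G major triad).

G major triad contains G, B, D; B is the third, so it is a chord tone.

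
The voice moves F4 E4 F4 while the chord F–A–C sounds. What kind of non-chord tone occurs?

The harmony at that moment is F major triad (F, A, C); E4 is not a chord tone.
It is approached by step down from F4 and left by step up to F4.
Step away and step back to the same note — a neighbor tone (lower neighbor).

E4 is a neighbor tone.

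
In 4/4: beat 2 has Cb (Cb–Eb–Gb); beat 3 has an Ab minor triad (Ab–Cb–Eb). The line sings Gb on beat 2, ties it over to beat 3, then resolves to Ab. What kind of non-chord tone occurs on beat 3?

Retardation.

The harmony at that moment is Ab minor triad (Ab, Cb, Eb); Gb is not a chord tone.
It is held over (the same pitch as the preceding Gb) and left by step up to Ab.
Held over from the previous chord and resolving up by step — a retardation.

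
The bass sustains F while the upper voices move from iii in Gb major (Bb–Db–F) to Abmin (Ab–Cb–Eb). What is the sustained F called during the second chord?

The harmony at that moment is Ab minor triad (Ab, Cb, Eb); F is not a chord tone.
It is held over (the same pitch as the preceding F) and then sustained as the same pitch into the next harmony.
Sustained through a change of harmony — a pedal tone.

Pedal tone (pedal point).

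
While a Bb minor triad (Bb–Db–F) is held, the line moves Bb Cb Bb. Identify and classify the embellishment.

The harmony at that moment is Bb minor triad (Bb, Db, F); Cb is not a chord tone.
It is approached by step up from Bb and left by step down to Bb.
Step away and step back to the same note — a neighbor tone (upper neighbor).

Cb is a neighbor tone.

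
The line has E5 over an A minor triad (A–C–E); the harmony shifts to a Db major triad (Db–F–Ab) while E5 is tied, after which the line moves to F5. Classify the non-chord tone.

E5 is a retardation.

The harmony at that moment is Db major triad (Db, F, Ab); E5 is not a chord tone.
It is held over (the same pitch as the preceding E5) and left by step up to F5.
Held over from the previous chord and resolving up by step — a retardation.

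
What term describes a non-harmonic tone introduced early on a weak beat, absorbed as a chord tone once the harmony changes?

Approach: ahead of the chord change (typically by step), so it is dissonant against the current harmony. Departure: none — the same pitch is restated or held and is a chord tone of the new harmony.
Dissonant first, consonant once the harmony catches up: the note simply arrives early — an anticipation. (The reverse timing, consonant first and dissonant after the change, would be a suspension or retardation.)

Anticipation.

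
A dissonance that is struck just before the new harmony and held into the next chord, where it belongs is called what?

Approach: ahead of the chord change (typically by step), so it is dissonant against the current harmony. Departure: none — the same pitch is restated or held and is a chord tone of the new harmony.
Dissonant first, consonant once the harmony catches up: the note simply arrives early — an anticipation. (The reverse timing, consonant first and dissonant after the change, would be a suspension or retardation.)

Anticipation.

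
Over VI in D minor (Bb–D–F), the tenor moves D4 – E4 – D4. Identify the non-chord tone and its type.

E4 is a neighbor tone.

The harmony at that moment is Bb major triad (Bb, D, F); E4 is not a chord tone.
It is approached by step up from D4 and left by step down to D4.
Step away and step back to the same note — a neighbor tone (upper neighbor).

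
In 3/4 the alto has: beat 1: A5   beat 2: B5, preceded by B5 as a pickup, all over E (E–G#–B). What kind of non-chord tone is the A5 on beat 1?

Lower neighbor tone.

The harmony at that moment is E major triad (E, G#, B); A5 is not a chord tone.
It is approached by step down from B5 and left by step up to B5.
Step away and step back to the same note — a neighbor tone (lower neighbor).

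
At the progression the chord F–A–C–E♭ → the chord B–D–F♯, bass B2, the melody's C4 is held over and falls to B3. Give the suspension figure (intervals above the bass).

9–8 suspension.

At the second chord the bass is B2. The suspended C4 lies a ninth above the bass; after resolving down by step to B3, the interval above the bass becomes an octave.
Suspension figures are named by those two intervals: 9–8.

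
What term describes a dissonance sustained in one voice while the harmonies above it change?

Approach: none. Departure: none — a single pitch is sustained while the chords change around it, passing through harmonies that do not contain it.
No melodic motion at all; the dissonance is created entirely by the moving harmonies against the stationary note — a pedal tone (pedal point).

Pedal tone.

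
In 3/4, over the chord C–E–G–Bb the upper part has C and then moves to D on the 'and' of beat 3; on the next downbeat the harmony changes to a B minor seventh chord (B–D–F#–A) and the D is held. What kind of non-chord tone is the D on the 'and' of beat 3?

The harmony at that moment is C dominant seventh chord (C, E, G, Bb); D is not a chord tone.
It is approached by step up from C and then sustained as the same pitch into the next harmony.
Arriving early and becoming a chord tone when the harmony changes — an anticipation.

Anticipation.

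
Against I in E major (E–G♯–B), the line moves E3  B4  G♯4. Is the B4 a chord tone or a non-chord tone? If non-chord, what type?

Chord tone (the fifth of E major triad).

E major triad contains E, G♯, B; B is the fifth, so it is a chord tone.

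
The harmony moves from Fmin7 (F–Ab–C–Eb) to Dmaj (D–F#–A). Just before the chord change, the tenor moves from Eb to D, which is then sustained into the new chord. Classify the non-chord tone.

The harmony at that moment is F minor seventh chord (F, Ab, C, Eb); D is not a chord tone.
It is approached by step down from Eb and then sustained as the same pitch into the next harmony.
Arriving early and becoming a chord tone when the harmony changes — an anticipation.

D is an anticipation.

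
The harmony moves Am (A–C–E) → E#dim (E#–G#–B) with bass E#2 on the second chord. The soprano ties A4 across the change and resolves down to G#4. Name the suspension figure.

At the second chord the bass is E#2. The suspended A4 lies a fourth above the bass; after resolving down by step to G#4, the interval above the bass becomes a third.
Suspension figures are named by those two intervals: 4–3.

4–3 suspension.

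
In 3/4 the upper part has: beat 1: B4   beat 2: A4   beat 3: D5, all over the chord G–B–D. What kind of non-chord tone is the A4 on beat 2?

The harmony at that moment is G major triad (G, B, D); A4 is not a chord tone.
It is approached by step down from B4 and left by leap up to D5.
Step in, leap out, on a weak beat — an escape tone.

Escape tone.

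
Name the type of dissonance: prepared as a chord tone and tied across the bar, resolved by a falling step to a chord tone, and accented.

Suspension.

Approach: by preparation — the pitch is first a chord tone, then held (tied or repeated) while the harmony changes under it. Departure: down by step. Metric position: strong.
A prepared dissonance that resolves downward by step — a suspension. (The same figure resolving upward would be a retardation.)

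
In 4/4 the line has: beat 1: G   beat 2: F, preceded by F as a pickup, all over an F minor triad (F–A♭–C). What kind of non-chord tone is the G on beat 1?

Upper neighbor tone.

The harmony at that moment is F minor triad (F, A♭, C); G is not a chord tone.
It is approached by step up from F and left by step down to F.
Step away and step back to the same note — a neighbor tone (upper neighbor).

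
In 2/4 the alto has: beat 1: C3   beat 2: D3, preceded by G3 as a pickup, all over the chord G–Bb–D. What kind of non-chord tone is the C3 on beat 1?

Appoggiatura.

The harmony at that moment is G minor triad (G, Bb, D); C3 is not a chord tone.
It is approached by leap down from G3 and left by step up to D3.
Leap in, step out, metrically accented — an appoggiatura.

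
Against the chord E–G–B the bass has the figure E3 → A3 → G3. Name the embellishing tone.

A3 is an appoggiatura.

The harmony at that moment is E minor triad (E, G, B); A3 is not a chord tone.
It is approached by leap up from E3 and left by step down to G3.
Leap in, step out — an appoggiatura.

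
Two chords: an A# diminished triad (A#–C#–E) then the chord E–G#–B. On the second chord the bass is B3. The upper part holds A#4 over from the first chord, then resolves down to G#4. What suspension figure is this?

7–6 suspension.

At the second chord the bass is B3. The suspended A#4 lies a seventh above the bass; after resolving down by step to G#4, the interval above the bass becomes a sixth.
Suspension figures are named by those two intervals: 7–6.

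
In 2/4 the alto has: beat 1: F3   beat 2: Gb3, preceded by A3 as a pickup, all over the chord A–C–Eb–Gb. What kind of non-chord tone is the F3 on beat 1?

The harmony at that moment is A diminished seventh chord (A, C, Eb, Gb); F3 is not a chord tone.
It is approached by leap down from A3 and left by step up to Gb3.
Leap in, step out, metrically accented — an appoggiatura.

Appoggiatura.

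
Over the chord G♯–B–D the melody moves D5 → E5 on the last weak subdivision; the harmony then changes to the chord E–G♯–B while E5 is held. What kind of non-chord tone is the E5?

The harmony at that moment is G♯ diminished triad (G♯, B, D); E5 is not a chord tone.
It is approached by step up from D5 and then sustained as the same pitch into the next harmony.
Arriving early and becoming a chord tone when the harmony changes — an anticipation.

E5 is an anticipation.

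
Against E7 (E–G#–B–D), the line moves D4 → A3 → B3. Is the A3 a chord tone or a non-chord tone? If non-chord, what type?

The harmony at that moment is E dominant seventh chord (E, G#, B, D); A3 is not a chord tone.
It is approached by leap down from D4 and left by step up to B3.
Leap in, step out — an appoggiatura.

Non-chord tone — an appoggiatura.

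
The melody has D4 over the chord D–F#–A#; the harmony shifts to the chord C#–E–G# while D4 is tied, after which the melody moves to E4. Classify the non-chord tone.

D4 is a retardation.

The harmony at that moment is C# minor triad (C#, E, G#); D4 is not a chord tone.
It is held over (the same pitch as the preceding D4) and left by step up to E4.
Held over from the previous chord and resolving up by step — a retardation.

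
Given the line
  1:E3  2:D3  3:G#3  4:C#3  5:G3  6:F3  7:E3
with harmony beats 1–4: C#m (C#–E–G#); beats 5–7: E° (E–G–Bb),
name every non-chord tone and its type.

D3 (beat 2) — escape tone; F3 (beat 6) — passing tone.

The harmony at that moment is C# minor triad (C#, E, G#); D3 is not a chord tone.
It is approached by step down from E3 and left by leap up to G#3.
Step in, leap out — an escape tone.
The harmony at that moment is E diminished triad (E, G, Bb); F3 is not a chord tone.
It is approached by step down from G3 and left by step down to E3.
Step in, step out in the same direction — a passing tone.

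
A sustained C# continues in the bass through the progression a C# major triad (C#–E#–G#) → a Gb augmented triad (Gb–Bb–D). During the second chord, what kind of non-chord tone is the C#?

The harmony at that moment is Gb augmented triad (Gb, Bb, D); C# is not a chord tone.
It is held over (the same pitch as the preceding C#) and then sustained as the same pitch into the next harmony.
Sustained through a change of harmony — a pedal tone.

Pedal tone (pedal point).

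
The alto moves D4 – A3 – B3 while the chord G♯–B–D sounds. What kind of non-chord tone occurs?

A3 is an appoggiatura.

The harmony at that moment is G♯ diminished triad (G♯, B, D); A3 is not a chord tone.
It is approached by leap down from D4 and left by step up to B3.
Leap in, step out — an appoggiatura.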